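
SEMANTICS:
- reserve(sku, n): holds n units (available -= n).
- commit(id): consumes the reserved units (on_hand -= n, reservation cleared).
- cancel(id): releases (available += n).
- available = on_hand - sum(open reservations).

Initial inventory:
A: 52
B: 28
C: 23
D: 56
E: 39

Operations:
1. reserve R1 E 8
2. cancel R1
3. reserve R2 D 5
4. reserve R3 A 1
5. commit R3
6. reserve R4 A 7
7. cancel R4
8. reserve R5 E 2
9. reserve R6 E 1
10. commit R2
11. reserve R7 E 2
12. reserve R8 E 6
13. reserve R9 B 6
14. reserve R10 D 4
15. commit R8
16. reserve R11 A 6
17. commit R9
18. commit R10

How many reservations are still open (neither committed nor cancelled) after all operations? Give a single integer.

Step 1: reserve R1 E 8 -> on_hand[A=52 B=28 C=23 D=56 E=39] avail[A=52 B=28 C=23 D=56 E=31] open={R1}
Step 2: cancel R1 -> on_hand[A=52 B=28 C=23 D=56 E=39] avail[A=52 B=28 C=23 D=56 E=39] open={}
Step 3: reserve R2 D 5 -> on_hand[A=52 B=28 C=23 D=56 E=39] avail[A=52 B=28 C=23 D=51 E=39] open={R2}
Step 4: reserve R3 A 1 -> on_hand[A=52 B=28 C=23 D=56 E=39] avail[A=51 B=28 C=23 D=51 E=39] open={R2,R3}
Step 5: commit R3 -> on_hand[A=51 B=28 C=23 D=56 E=39] avail[A=51 B=28 C=23 D=51 E=39] open={R2}
Step 6: reserve R4 A 7 -> on_hand[A=51 B=28 C=23 D=56 E=39] avail[A=44 B=28 C=23 D=51 E=39] open={R2,R4}
Step 7: cancel R4 -> on_hand[A=51 B=28 C=23 D=56 E=39] avail[A=51 B=28 C=23 D=51 E=39] open={R2}
Step 8: reserve R5 E 2 -> on_hand[A=51 B=28 C=23 D=56 E=39] avail[A=51 B=28 C=23 D=51 E=37] open={R2,R5}
Step 9: reserve R6 E 1 -> on_hand[A=51 B=28 C=23 D=56 E=39] avail[A=51 B=28 C=23 D=51 E=36] open={R2,R5,R6}
Step 10: commit R2 -> on_hand[A=51 B=28 C=23 D=51 E=39] avail[A=51 B=28 C=23 D=51 E=36] open={R5,R6}
Step 11: reserve R7 E 2 -> on_hand[A=51 B=28 C=23 D=51 E=39] avail[A=51 B=28 C=23 D=51 E=34] open={R5,R6,R7}
Step 12: reserve R8 E 6 -> on_hand[A=51 B=28 C=23 D=51 E=39] avail[A=51 B=28 C=23 D=51 E=28] open={R5,R6,R7,R8}
Step 13: reserve R9 B 6 -> on_hand[A=51 B=28 C=23 D=51 E=39] avail[A=51 B=22 C=23 D=51 E=28] open={R5,R6,R7,R8,R9}
Step 14: reserve R10 D 4 -> on_hand[A=51 B=28 C=23 D=51 E=39] avail[A=51 B=22 C=23 D=47 E=28] open={R10,R5,R6,R7,R8,R9}
Step 15: commit R8 -> on_hand[A=51 B=28 C=23 D=51 E=33] avail[A=51 B=22 C=23 D=47 E=28] open={R10,R5,R6,R7,R9}
Step 16: reserve R11 A 6 -> on_hand[A=51 B=28 C=23 D=51 E=33] avail[A=45 B=22 C=23 D=47 E=28] open={R10,R11,R5,R6,R7,R9}
Step 17: commit R9 -> on_hand[A=51 B=22 C=23 D=51 E=33] avail[A=45 B=22 C=23 D=47 E=28] open={R10,R11,R5,R6,R7}
Step 18: commit R10 -> on_hand[A=51 B=22 C=23 D=47 E=33] avail[A=45 B=22 C=23 D=47 E=28] open={R11,R5,R6,R7}
Open reservations: ['R11', 'R5', 'R6', 'R7'] -> 4

Answer: 4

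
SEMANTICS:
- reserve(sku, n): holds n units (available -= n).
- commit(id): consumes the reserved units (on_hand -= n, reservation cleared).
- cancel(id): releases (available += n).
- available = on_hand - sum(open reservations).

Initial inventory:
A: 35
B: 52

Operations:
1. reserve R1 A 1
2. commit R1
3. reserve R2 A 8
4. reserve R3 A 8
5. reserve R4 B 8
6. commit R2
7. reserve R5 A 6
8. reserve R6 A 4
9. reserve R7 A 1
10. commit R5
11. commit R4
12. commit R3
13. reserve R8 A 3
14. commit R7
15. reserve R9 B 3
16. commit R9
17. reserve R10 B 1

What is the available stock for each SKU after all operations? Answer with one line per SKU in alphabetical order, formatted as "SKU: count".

Step 1: reserve R1 A 1 -> on_hand[A=35 B=52] avail[A=34 B=52] open={R1}
Step 2: commit R1 -> on_hand[A=34 B=52] avail[A=34 B=52] open={}
Step 3: reserve R2 A 8 -> on_hand[A=34 B=52] avail[A=26 B=52] open={R2}
Step 4: reserve R3 A 8 -> on_hand[A=34 B=52] avail[A=18 B=52] open={R2,R3}
Step 5: reserve R4 B 8 -> on_hand[A=34 B=52] avail[A=18 B=44] open={R2,R3,R4}
Step 6: commit R2 -> on_hand[A=26 B=52] avail[A=18 B=44] open={R3,R4}
Step 7: reserve R5 A 6 -> on_hand[A=26 B=52] avail[A=12 B=44] open={R3,R4,R5}
Step 8: reserve R6 A 4 -> on_hand[A=26 B=52] avail[A=8 B=44] open={R3,R4,R5,R6}
Step 9: reserve R7 A 1 -> on_hand[A=26 B=52] avail[A=7 B=44] open={R3,R4,R5,R6,R7}
Step 10: commit R5 -> on_hand[A=20 B=52] avail[A=7 B=44] open={R3,R4,R6,R7}
Step 11: commit R4 -> on_hand[A=20 B=44] avail[A=7 B=44] open={R3,R6,R7}
Step 12: commit R3 -> on_hand[A=12 B=44] avail[A=7 B=44] open={R6,R7}
Step 13: reserve R8 A 3 -> on_hand[A=12 B=44] avail[A=4 B=44] open={R6,R7,R8}
Step 14: commit R7 -> on_hand[A=11 B=44] avail[A=4 B=44] open={R6,R8}
Step 15: reserve R9 B 3 -> on_hand[A=11 B=44] avail[A=4 B=41] open={R6,R8,R9}
Step 16: commit R9 -> on_hand[A=11 B=41] avail[A=4 B=41] open={R6,R8}
Step 17: reserve R10 B 1 -> on_hand[A=11 B=41] avail[A=4 B=40] open={R10,R6,R8}

Answer: A: 4
B: 40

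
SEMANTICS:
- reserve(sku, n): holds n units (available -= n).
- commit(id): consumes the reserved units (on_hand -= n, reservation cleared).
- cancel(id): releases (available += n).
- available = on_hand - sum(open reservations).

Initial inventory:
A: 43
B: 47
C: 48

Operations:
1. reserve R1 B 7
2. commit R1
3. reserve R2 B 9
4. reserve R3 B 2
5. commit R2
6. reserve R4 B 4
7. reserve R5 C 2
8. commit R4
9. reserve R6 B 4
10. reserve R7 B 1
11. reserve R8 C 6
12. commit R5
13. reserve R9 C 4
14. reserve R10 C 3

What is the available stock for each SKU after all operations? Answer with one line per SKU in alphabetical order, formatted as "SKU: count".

Answer: A: 43
B: 20
C: 33

Derivation:
Step 1: reserve R1 B 7 -> on_hand[A=43 B=47 C=48] avail[A=43 B=40 C=48] open={R1}
Step 2: commit R1 -> on_hand[A=43 B=40 C=48] avail[A=43 B=40 C=48] open={}
Step 3: reserve R2 B 9 -> on_hand[A=43 B=40 C=48] avail[A=43 B=31 C=48] open={R2}
Step 4: reserve R3 B 2 -> on_hand[A=43 B=40 C=48] avail[A=43 B=29 C=48] open={R2,R3}
Step 5: commit R2 -> on_hand[A=43 B=31 C=48] avail[A=43 B=29 C=48] open={R3}
Step 6: reserve R4 B 4 -> on_hand[A=43 B=31 C=48] avail[A=43 B=25 C=48] open={R3,R4}
Step 7: reserve R5 C 2 -> on_hand[A=43 B=31 C=48] avail[A=43 B=25 C=46] open={R3,R4,R5}
Step 8: commit R4 -> on_hand[A=43 B=27 C=48] avail[A=43 B=25 C=46] open={R3,R5}
Step 9: reserve R6 B 4 -> on_hand[A=43 B=27 C=48] avail[A=43 B=21 C=46] open={R3,R5,R6}
Step 10: reserve R7 B 1 -> on_hand[A=43 B=27 C=48] avail[A=43 B=20 C=46] open={R3,R5,R6,R7}
Step 11: reserve R8 C 6 -> on_hand[A=43 B=27 C=48] avail[A=43 B=20 C=40] open={R3,R5,R6,R7,R8}
Step 12: commit R5 -> on_hand[A=43 B=27 C=46] avail[A=43 B=20 C=40] open={R3,R6,R7,R8}
Step 13: reserve R9 C 4 -> on_hand[A=43 B=27 C=46] avail[A=43 B=20 C=36] open={R3,R6,R7,R8,R9}
Step 14: reserve R10 C 3 -> on_hand[A=43 B=27 C=46] avail[A=43 B=20 C=33] open={R10,R3,R6,R7,R8,R9}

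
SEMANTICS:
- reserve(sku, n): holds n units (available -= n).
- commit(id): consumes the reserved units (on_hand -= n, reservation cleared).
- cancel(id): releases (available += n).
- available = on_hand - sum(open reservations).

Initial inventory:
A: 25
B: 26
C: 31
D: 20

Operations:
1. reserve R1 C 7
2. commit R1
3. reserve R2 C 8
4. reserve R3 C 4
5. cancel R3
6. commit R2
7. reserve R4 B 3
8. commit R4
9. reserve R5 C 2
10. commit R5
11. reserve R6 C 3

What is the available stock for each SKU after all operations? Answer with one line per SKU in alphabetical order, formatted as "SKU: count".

Answer: A: 25
B: 23
C: 11
D: 20

Derivation:
Step 1: reserve R1 C 7 -> on_hand[A=25 B=26 C=31 D=20] avail[A=25 B=26 C=24 D=20] open={R1}
Step 2: commit R1 -> on_hand[A=25 B=26 C=24 D=20] avail[A=25 B=26 C=24 D=20] open={}
Step 3: reserve R2 C 8 -> on_hand[A=25 B=26 C=24 D=20] avail[A=25 B=26 C=16 D=20] open={R2}
Step 4: reserve R3 C 4 -> on_hand[A=25 B=26 C=24 D=20] avail[A=25 B=26 C=12 D=20] open={R2,R3}
Step 5: cancel R3 -> on_hand[A=25 B=26 C=24 D=20] avail[A=25 B=26 C=16 D=20] open={R2}
Step 6: commit R2 -> on_hand[A=25 B=26 C=16 D=20] avail[A=25 B=26 C=16 D=20] open={}
Step 7: reserve R4 B 3 -> on_hand[A=25 B=26 C=16 D=20] avail[A=25 B=23 C=16 D=20] open={R4}
Step 8: commit R4 -> on_hand[A=25 B=23 C=16 D=20] avail[A=25 B=23 C=16 D=20] open={}
Step 9: reserve R5 C 2 -> on_hand[A=25 B=23 C=16 D=20] avail[A=25 B=23 C=14 D=20] open={R5}
Step 10: commit R5 -> on_hand[A=25 B=23 C=14 D=20] avail[A=25 B=23 C=14 D=20] open={}
Step 11: reserve R6 C 3 -> on_hand[A=25 B=23 C=14 D=20] avail[A=25 B=23 C=11 D=20] open={R6}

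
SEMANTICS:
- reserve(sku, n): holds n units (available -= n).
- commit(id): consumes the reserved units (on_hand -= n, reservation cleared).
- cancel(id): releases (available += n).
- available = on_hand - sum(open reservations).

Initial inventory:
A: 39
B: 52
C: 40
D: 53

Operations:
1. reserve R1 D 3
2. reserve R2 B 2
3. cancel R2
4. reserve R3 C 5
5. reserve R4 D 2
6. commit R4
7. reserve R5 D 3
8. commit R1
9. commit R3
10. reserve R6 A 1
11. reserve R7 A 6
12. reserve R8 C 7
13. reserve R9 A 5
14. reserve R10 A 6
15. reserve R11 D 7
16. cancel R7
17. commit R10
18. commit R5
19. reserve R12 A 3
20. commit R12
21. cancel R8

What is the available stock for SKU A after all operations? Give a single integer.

Step 1: reserve R1 D 3 -> on_hand[A=39 B=52 C=40 D=53] avail[A=39 B=52 C=40 D=50] open={R1}
Step 2: reserve R2 B 2 -> on_hand[A=39 B=52 C=40 D=53] avail[A=39 B=50 C=40 D=50] open={R1,R2}
Step 3: cancel R2 -> on_hand[A=39 B=52 C=40 D=53] avail[A=39 B=52 C=40 D=50] open={R1}
Step 4: reserve R3 C 5 -> on_hand[A=39 B=52 C=40 D=53] avail[A=39 B=52 C=35 D=50] open={R1,R3}
Step 5: reserve R4 D 2 -> on_hand[A=39 B=52 C=40 D=53] avail[A=39 B=52 C=35 D=48] open={R1,R3,R4}
Step 6: commit R4 -> on_hand[A=39 B=52 C=40 D=51] avail[A=39 B=52 C=35 D=48] open={R1,R3}
Step 7: reserve R5 D 3 -> on_hand[A=39 B=52 C=40 D=51] avail[A=39 B=52 C=35 D=45] open={R1,R3,R5}
Step 8: commit R1 -> on_hand[A=39 B=52 C=40 D=48] avail[A=39 B=52 C=35 D=45] open={R3,R5}
Step 9: commit R3 -> on_hand[A=39 B=52 C=35 D=48] avail[A=39 B=52 C=35 D=45] open={R5}
Step 10: reserve R6 A 1 -> on_hand[A=39 B=52 C=35 D=48] avail[A=38 B=52 C=35 D=45] open={R5,R6}
Step 11: reserve R7 A 6 -> on_hand[A=39 B=52 C=35 D=48] avail[A=32 B=52 C=35 D=45] open={R5,R6,R7}
Step 12: reserve R8 C 7 -> on_hand[A=39 B=52 C=35 D=48] avail[A=32 B=52 C=28 D=45] open={R5,R6,R7,R8}
Step 13: reserve R9 A 5 -> on_hand[A=39 B=52 C=35 D=48] avail[A=27 B=52 C=28 D=45] open={R5,R6,R7,R8,R9}
Step 14: reserve R10 A 6 -> on_hand[A=39 B=52 C=35 D=48] avail[A=21 B=52 C=28 D=45] open={R10,R5,R6,R7,R8,R9}
Step 15: reserve R11 D 7 -> on_hand[A=39 B=52 C=35 D=48] avail[A=21 B=52 C=28 D=38] open={R10,R11,R5,R6,R7,R8,R9}
Step 16: cancel R7 -> on_hand[A=39 B=52 C=35 D=48] avail[A=27 B=52 C=28 D=38] open={R10,R11,R5,R6,R8,R9}
Step 17: commit R10 -> on_hand[A=33 B=52 C=35 D=48] avail[A=27 B=52 C=28 D=38] open={R11,R5,R6,R8,R9}
Step 18: commit R5 -> on_hand[A=33 B=52 C=35 D=45] avail[A=27 B=52 C=28 D=38] open={R11,R6,R8,R9}
Step 19: reserve R12 A 3 -> on_hand[A=33 B=52 C=35 D=45] avail[A=24 B=52 C=28 D=38] open={R11,R12,R6,R8,R9}
Step 20: commit R12 -> on_hand[A=30 B=52 C=35 D=45] avail[A=24 B=52 C=28 D=38] open={R11,R6,R8,R9}
Step 21: cancel R8 -> on_hand[A=30 B=52 C=35 D=45] avail[A=24 B=52 C=35 D=38] open={R11,R6,R9}
Final available[A] = 24

Answer: 24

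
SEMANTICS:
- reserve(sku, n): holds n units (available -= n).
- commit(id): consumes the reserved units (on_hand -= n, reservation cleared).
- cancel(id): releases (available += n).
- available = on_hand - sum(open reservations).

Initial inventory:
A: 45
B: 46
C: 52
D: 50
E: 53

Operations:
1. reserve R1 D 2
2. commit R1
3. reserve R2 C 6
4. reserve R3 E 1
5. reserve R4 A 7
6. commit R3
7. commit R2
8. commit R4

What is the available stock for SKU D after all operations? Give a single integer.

Step 1: reserve R1 D 2 -> on_hand[A=45 B=46 C=52 D=50 E=53] avail[A=45 B=46 C=52 D=48 E=53] open={R1}
Step 2: commit R1 -> on_hand[A=45 B=46 C=52 D=48 E=53] avail[A=45 B=46 C=52 D=48 E=53] open={}
Step 3: reserve R2 C 6 -> on_hand[A=45 B=46 C=52 D=48 E=53] avail[A=45 B=46 C=46 D=48 E=53] open={R2}
Step 4: reserve R3 E 1 -> on_hand[A=45 B=46 C=52 D=48 E=53] avail[A=45 B=46 C=46 D=48 E=52] open={R2,R3}
Step 5: reserve R4 A 7 -> on_hand[A=45 B=46 C=52 D=48 E=53] avail[A=38 B=46 C=46 D=48 E=52] open={R2,R3,R4}
Step 6: commit R3 -> on_hand[A=45 B=46 C=52 D=48 E=52] avail[A=38 B=46 C=46 D=48 E=52] open={R2,R4}
Step 7: commit R2 -> on_hand[A=45 B=46 C=46 D=48 E=52] avail[A=38 B=46 C=46 D=48 E=52] open={R4}
Step 8: commit R4 -> on_hand[A=38 B=46 C=46 D=48 E=52] avail[A=38 B=46 C=46 D=48 E=52] open={}
Final available[D] = 48

Answer: 48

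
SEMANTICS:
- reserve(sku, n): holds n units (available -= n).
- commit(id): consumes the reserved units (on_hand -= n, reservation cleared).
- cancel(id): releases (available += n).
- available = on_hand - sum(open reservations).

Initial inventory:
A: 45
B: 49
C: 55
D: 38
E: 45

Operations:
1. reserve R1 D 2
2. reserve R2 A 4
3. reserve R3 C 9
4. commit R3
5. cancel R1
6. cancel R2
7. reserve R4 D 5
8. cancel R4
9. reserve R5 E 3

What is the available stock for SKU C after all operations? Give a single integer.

Step 1: reserve R1 D 2 -> on_hand[A=45 B=49 C=55 D=38 E=45] avail[A=45 B=49 C=55 D=36 E=45] open={R1}
Step 2: reserve R2 A 4 -> on_hand[A=45 B=49 C=55 D=38 E=45] avail[A=41 B=49 C=55 D=36 E=45] open={R1,R2}
Step 3: reserve R3 C 9 -> on_hand[A=45 B=49 C=55 D=38 E=45] avail[A=41 B=49 C=46 D=36 E=45] open={R1,R2,R3}
Step 4: commit R3 -> on_hand[A=45 B=49 C=46 D=38 E=45] avail[A=41 B=49 C=46 D=36 E=45] open={R1,R2}
Step 5: cancel R1 -> on_hand[A=45 B=49 C=46 D=38 E=45] avail[A=41 B=49 C=46 D=38 E=45] open={R2}
Step 6: cancel R2 -> on_hand[A=45 B=49 C=46 D=38 E=45] avail[A=45 B=49 C=46 D=38 E=45] open={}
Step 7: reserve R4 D 5 -> on_hand[A=45 B=49 C=46 D=38 E=45] avail[A=45 B=49 C=46 D=33 E=45] open={R4}
Step 8: cancel R4 -> on_hand[A=45 B=49 C=46 D=38 E=45] avail[A=45 B=49 C=46 D=38 E=45] open={}
Step 9: reserve R5 E 3 -> on_hand[A=45 B=49 C=46 D=38 E=45] avail[A=45 B=49 C=46 D=38 E=42] open={R5}
Final available[C] = 46

Answer: 46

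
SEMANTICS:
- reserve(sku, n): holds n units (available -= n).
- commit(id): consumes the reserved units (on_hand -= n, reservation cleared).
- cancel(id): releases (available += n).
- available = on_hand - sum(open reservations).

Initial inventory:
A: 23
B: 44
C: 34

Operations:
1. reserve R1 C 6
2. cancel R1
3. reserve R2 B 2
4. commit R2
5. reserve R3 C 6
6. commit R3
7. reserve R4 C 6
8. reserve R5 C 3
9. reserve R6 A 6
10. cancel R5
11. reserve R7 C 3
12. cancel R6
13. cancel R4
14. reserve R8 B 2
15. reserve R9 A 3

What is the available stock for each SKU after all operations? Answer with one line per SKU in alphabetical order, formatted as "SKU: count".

Step 1: reserve R1 C 6 -> on_hand[A=23 B=44 C=34] avail[A=23 B=44 C=28] open={R1}
Step 2: cancel R1 -> on_hand[A=23 B=44 C=34] avail[A=23 B=44 C=34] open={}
Step 3: reserve R2 B 2 -> on_hand[A=23 B=44 C=34] avail[A=23 B=42 C=34] open={R2}
Step 4: commit R2 -> on_hand[A=23 B=42 C=34] avail[A=23 B=42 C=34] open={}
Step 5: reserve R3 C 6 -> on_hand[A=23 B=42 C=34] avail[A=23 B=42 C=28] open={R3}
Step 6: commit R3 -> on_hand[A=23 B=42 C=28] avail[A=23 B=42 C=28] open={}
Step 7: reserve R4 C 6 -> on_hand[A=23 B=42 C=28] avail[A=23 B=42 C=22] open={R4}
Step 8: reserve R5 C 3 -> on_hand[A=23 B=42 C=28] avail[A=23 B=42 C=19] open={R4,R5}
Step 9: reserve R6 A 6 -> on_hand[A=23 B=42 C=28] avail[A=17 B=42 C=19] open={R4,R5,R6}
Step 10: cancel R5 -> on_hand[A=23 B=42 C=28] avail[A=17 B=42 C=22] open={R4,R6}
Step 11: reserve R7 C 3 -> on_hand[A=23 B=42 C=28] avail[A=17 B=42 C=19] open={R4,R6,R7}
Step 12: cancel R6 -> on_hand[A=23 B=42 C=28] avail[A=23 B=42 C=19] open={R4,R7}
Step 13: cancel R4 -> on_hand[A=23 B=42 C=28] avail[A=23 B=42 C=25] open={R7}
Step 14: reserve R8 B 2 -> on_hand[A=23 B=42 C=28] avail[A=23 B=40 C=25] open={R7,R8}
Step 15: reserve R9 A 3 -> on_hand[A=23 B=42 C=28] avail[A=20 B=40 C=25] open={R7,R8,R9}

Answer: A: 20
B: 40
C: 25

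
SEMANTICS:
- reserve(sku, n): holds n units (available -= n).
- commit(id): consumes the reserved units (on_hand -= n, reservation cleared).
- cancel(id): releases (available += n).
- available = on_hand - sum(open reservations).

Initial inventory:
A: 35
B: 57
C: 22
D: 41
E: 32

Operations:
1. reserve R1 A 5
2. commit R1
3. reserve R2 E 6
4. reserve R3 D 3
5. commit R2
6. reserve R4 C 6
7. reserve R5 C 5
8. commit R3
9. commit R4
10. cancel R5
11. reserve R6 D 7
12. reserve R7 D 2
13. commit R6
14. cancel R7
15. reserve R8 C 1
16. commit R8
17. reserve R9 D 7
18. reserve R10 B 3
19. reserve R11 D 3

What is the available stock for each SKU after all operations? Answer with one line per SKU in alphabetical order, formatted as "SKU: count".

Answer: A: 30
B: 54
C: 15
D: 21
E: 26

Derivation:
Step 1: reserve R1 A 5 -> on_hand[A=35 B=57 C=22 D=41 E=32] avail[A=30 B=57 C=22 D=41 E=32] open={R1}
Step 2: commit R1 -> on_hand[A=30 B=57 C=22 D=41 E=32] avail[A=30 B=57 C=22 D=41 E=32] open={}
Step 3: reserve R2 E 6 -> on_hand[A=30 B=57 C=22 D=41 E=32] avail[A=30 B=57 C=22 D=41 E=26] open={R2}
Step 4: reserve R3 D 3 -> on_hand[A=30 B=57 C=22 D=41 E=32] avail[A=30 B=57 C=22 D=38 E=26] open={R2,R3}
Step 5: commit R2 -> on_hand[A=30 B=57 C=22 D=41 E=26] avail[A=30 B=57 C=22 D=38 E=26] open={R3}
Step 6: reserve R4 C 6 -> on_hand[A=30 B=57 C=22 D=41 E=26] avail[A=30 B=57 C=16 D=38 E=26] open={R3,R4}
Step 7: reserve R5 C 5 -> on_hand[A=30 B=57 C=22 D=41 E=26] avail[A=30 B=57 C=11 D=38 E=26] open={R3,R4,R5}
Step 8: commit R3 -> on_hand[A=30 B=57 C=22 D=38 E=26] avail[A=30 B=57 C=11 D=38 E=26] open={R4,R5}
Step 9: commit R4 -> on_hand[A=30 B=57 C=16 D=38 E=26] avail[A=30 B=57 C=11 D=38 E=26] open={R5}
Step 10: cancel R5 -> on_hand[A=30 B=57 C=16 D=38 E=26] avail[A=30 B=57 C=16 D=38 E=26] open={}
Step 11: reserve R6 D 7 -> on_hand[A=30 B=57 C=16 D=38 E=26] avail[A=30 B=57 C=16 D=31 E=26] open={R6}
Step 12: reserve R7 D 2 -> on_hand[A=30 B=57 C=16 D=38 E=26] avail[A=30 B=57 C=16 D=29 E=26] open={R6,R7}
Step 13: commit R6 -> on_hand[A=30 B=57 C=16 D=31 E=26] avail[A=30 B=57 C=16 D=29 E=26] open={R7}
Step 14: cancel R7 -> on_hand[A=30 B=57 C=16 D=31 E=26] avail[A=30 B=57 C=16 D=31 E=26] open={}
Step 15: reserve R8 C 1 -> on_hand[A=30 B=57 C=16 D=31 E=26] avail[A=30 B=57 C=15 D=31 E=26] open={R8}
Step 16: commit R8 -> on_hand[A=30 B=57 C=15 D=31 E=26] avail[A=30 B=57 C=15 D=31 E=26] open={}
Step 17: reserve R9 D 7 -> on_hand[A=30 B=57 C=15 D=31 E=26] avail[A=30 B=57 C=15 D=24 E=26] open={R9}
Step 18: reserve R10 B 3 -> on_hand[A=30 B=57 C=15 D=31 E=26] avail[A=30 B=54 C=15 D=24 E=26] open={R10,R9}
Step 19: reserve R11 D 3 -> on_hand[A=30 B=57 C=15 D=31 E=26] avail[A=30 B=54 C=15 D=21 E=26] open={R10,R11,R9}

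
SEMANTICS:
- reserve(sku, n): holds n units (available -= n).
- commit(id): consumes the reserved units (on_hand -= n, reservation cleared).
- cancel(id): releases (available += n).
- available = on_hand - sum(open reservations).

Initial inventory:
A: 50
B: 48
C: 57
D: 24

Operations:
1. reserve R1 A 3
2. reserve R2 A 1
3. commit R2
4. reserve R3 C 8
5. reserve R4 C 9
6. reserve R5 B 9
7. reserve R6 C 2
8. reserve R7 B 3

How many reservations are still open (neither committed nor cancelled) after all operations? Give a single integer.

Step 1: reserve R1 A 3 -> on_hand[A=50 B=48 C=57 D=24] avail[A=47 B=48 C=57 D=24] open={R1}
Step 2: reserve R2 A 1 -> on_hand[A=50 B=48 C=57 D=24] avail[A=46 B=48 C=57 D=24] open={R1,R2}
Step 3: commit R2 -> on_hand[A=49 B=48 C=57 D=24] avail[A=46 B=48 C=57 D=24] open={R1}
Step 4: reserve R3 C 8 -> on_hand[A=49 B=48 C=57 D=24] avail[A=46 B=48 C=49 D=24] open={R1,R3}
Step 5: reserve R4 C 9 -> on_hand[A=49 B=48 C=57 D=24] avail[A=46 B=48 C=40 D=24] open={R1,R3,R4}
Step 6: reserve R5 B 9 -> on_hand[A=49 B=48 C=57 D=24] avail[A=46 B=39 C=40 D=24] open={R1,R3,R4,R5}
Step 7: reserve R6 C 2 -> on_hand[A=49 B=48 C=57 D=24] avail[A=46 B=39 C=38 D=24] open={R1,R3,R4,R5,R6}
Step 8: reserve R7 B 3 -> on_hand[A=49 B=48 C=57 D=24] avail[A=46 B=36 C=38 D=24] open={R1,R3,R4,R5,R6,R7}
Open reservations: ['R1', 'R3', 'R4', 'R5', 'R6', 'R7'] -> 6

Answer: 6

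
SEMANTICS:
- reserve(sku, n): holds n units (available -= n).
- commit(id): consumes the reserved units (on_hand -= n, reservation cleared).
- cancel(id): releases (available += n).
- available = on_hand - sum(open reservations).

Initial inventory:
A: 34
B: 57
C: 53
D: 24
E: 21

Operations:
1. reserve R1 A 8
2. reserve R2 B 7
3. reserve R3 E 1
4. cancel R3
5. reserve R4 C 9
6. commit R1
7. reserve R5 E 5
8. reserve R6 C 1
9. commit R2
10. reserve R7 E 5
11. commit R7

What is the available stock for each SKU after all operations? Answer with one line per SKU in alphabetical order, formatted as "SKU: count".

Step 1: reserve R1 A 8 -> on_hand[A=34 B=57 C=53 D=24 E=21] avail[A=26 B=57 C=53 D=24 E=21] open={R1}
Step 2: reserve R2 B 7 -> on_hand[A=34 B=57 C=53 D=24 E=21] avail[A=26 B=50 C=53 D=24 E=21] open={R1,R2}
Step 3: reserve R3 E 1 -> on_hand[A=34 B=57 C=53 D=24 E=21] avail[A=26 B=50 C=53 D=24 E=20] open={R1,R2,R3}
Step 4: cancel R3 -> on_hand[A=34 B=57 C=53 D=24 E=21] avail[A=26 B=50 C=53 D=24 E=21] open={R1,R2}
Step 5: reserve R4 C 9 -> on_hand[A=34 B=57 C=53 D=24 E=21] avail[A=26 B=50 C=44 D=24 E=21] open={R1,R2,R4}
Step 6: commit R1 -> on_hand[A=26 B=57 C=53 D=24 E=21] avail[A=26 B=50 C=44 D=24 E=21] open={R2,R4}
Step 7: reserve R5 E 5 -> on_hand[A=26 B=57 C=53 D=24 E=21] avail[A=26 B=50 C=44 D=24 E=16] open={R2,R4,R5}
Step 8: reserve R6 C 1 -> on_hand[A=26 B=57 C=53 D=24 E=21] avail[A=26 B=50 C=43 D=24 E=16] open={R2,R4,R5,R6}
Step 9: commit R2 -> on_hand[A=26 B=50 C=53 D=24 E=21] avail[A=26 B=50 C=43 D=24 E=16] open={R4,R5,R6}
Step 10: reserve R7 E 5 -> on_hand[A=26 B=50 C=53 D=24 E=21] avail[A=26 B=50 C=43 D=24 E=11] open={R4,R5,R6,R7}
Step 11: commit R7 -> on_hand[A=26 B=50 C=53 D=24 E=16] avail[A=26 B=50 C=43 D=24 E=11] open={R4,R5,R6}

Answer: A: 26
B: 50
C: 43
D: 24
E: 11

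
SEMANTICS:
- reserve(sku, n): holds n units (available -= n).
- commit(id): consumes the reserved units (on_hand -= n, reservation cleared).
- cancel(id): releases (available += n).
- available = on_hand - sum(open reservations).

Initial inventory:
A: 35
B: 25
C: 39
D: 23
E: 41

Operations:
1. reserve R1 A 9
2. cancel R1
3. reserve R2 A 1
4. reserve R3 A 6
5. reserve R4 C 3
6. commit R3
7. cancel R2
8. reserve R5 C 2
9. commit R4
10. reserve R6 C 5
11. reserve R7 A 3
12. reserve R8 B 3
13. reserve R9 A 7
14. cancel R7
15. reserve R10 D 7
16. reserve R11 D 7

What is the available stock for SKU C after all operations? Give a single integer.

Answer: 29

Derivation:
Step 1: reserve R1 A 9 -> on_hand[A=35 B=25 C=39 D=23 E=41] avail[A=26 B=25 C=39 D=23 E=41] open={R1}
Step 2: cancel R1 -> on_hand[A=35 B=25 C=39 D=23 E=41] avail[A=35 B=25 C=39 D=23 E=41] open={}
Step 3: reserve R2 A 1 -> on_hand[A=35 B=25 C=39 D=23 E=41] avail[A=34 B=25 C=39 D=23 E=41] open={R2}
Step 4: reserve R3 A 6 -> on_hand[A=35 B=25 C=39 D=23 E=41] avail[A=28 B=25 C=39 D=23 E=41] open={R2,R3}
Step 5: reserve R4 C 3 -> on_hand[A=35 B=25 C=39 D=23 E=41] avail[A=28 B=25 C=36 D=23 E=41] open={R2,R3,R4}
Step 6: commit R3 -> on_hand[A=29 B=25 C=39 D=23 E=41] avail[A=28 B=25 C=36 D=23 E=41] open={R2,R4}
Step 7: cancel R2 -> on_hand[A=29 B=25 C=39 D=23 E=41] avail[A=29 B=25 C=36 D=23 E=41] open={R4}
Step 8: reserve R5 C 2 -> on_hand[A=29 B=25 C=39 D=23 E=41] avail[A=29 B=25 C=34 D=23 E=41] open={R4,R5}
Step 9: commit R4 -> on_hand[A=29 B=25 C=36 D=23 E=41] avail[A=29 B=25 C=34 D=23 E=41] open={R5}
Step 10: reserve R6 C 5 -> on_hand[A=29 B=25 C=36 D=23 E=41] avail[A=29 B=25 C=29 D=23 E=41] open={R5,R6}
Step 11: reserve R7 A 3 -> on_hand[A=29 B=25 C=36 D=23 E=41] avail[A=26 B=25 C=29 D=23 E=41] open={R5,R6,R7}
Step 12: reserve R8 B 3 -> on_hand[A=29 B=25 C=36 D=23 E=41] avail[A=26 B=22 C=29 D=23 E=41] open={R5,R6,R7,R8}
Step 13: reserve R9 A 7 -> on_hand[A=29 B=25 C=36 D=23 E=41] avail[A=19 B=22 C=29 D=23 E=41] open={R5,R6,R7,R8,R9}
Step 14: cancel R7 -> on_hand[A=29 B=25 C=36 D=23 E=41] avail[A=22 B=22 C=29 D=23 E=41] open={R5,R6,R8,R9}
Step 15: reserve R10 D 7 -> on_hand[A=29 B=25 C=36 D=23 E=41] avail[A=22 B=22 C=29 D=16 E=41] open={R10,R5,R6,R8,R9}
Step 16: reserve R11 D 7 -> on_hand[A=29 B=25 C=36 D=23 E=41] avail[A=22 B=22 C=29 D=9 E=41] open={R10,R11,R5,R6,R8,R9}
Final available[C] = 29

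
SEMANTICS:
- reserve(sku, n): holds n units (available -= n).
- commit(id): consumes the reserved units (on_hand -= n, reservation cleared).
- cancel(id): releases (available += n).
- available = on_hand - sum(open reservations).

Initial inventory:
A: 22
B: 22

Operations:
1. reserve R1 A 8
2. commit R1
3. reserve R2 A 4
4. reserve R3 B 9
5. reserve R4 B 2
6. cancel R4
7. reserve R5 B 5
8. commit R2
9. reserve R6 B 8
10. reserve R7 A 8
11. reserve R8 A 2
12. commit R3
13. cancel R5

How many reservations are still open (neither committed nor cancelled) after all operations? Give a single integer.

Step 1: reserve R1 A 8 -> on_hand[A=22 B=22] avail[A=14 B=22] open={R1}
Step 2: commit R1 -> on_hand[A=14 B=22] avail[A=14 B=22] open={}
Step 3: reserve R2 A 4 -> on_hand[A=14 B=22] avail[A=10 B=22] open={R2}
Step 4: reserve R3 B 9 -> on_hand[A=14 B=22] avail[A=10 B=13] open={R2,R3}
Step 5: reserve R4 B 2 -> on_hand[A=14 B=22] avail[A=10 B=11] open={R2,R3,R4}
Step 6: cancel R4 -> on_hand[A=14 B=22] avail[A=10 B=13] open={R2,R3}
Step 7: reserve R5 B 5 -> on_hand[A=14 B=22] avail[A=10 B=8] open={R2,R3,R5}
Step 8: commit R2 -> on_hand[A=10 B=22] avail[A=10 B=8] open={R3,R5}
Step 9: reserve R6 B 8 -> on_hand[A=10 B=22] avail[A=10 B=0] open={R3,R5,R6}
Step 10: reserve R7 A 8 -> on_hand[A=10 B=22] avail[A=2 B=0] open={R3,R5,R6,R7}
Step 11: reserve R8 A 2 -> on_hand[A=10 B=22] avail[A=0 B=0] open={R3,R5,R6,R7,R8}
Step 12: commit R3 -> on_hand[A=10 B=13] avail[A=0 B=0] open={R5,R6,R7,R8}
Step 13: cancel R5 -> on_hand[A=10 B=13] avail[A=0 B=5] open={R6,R7,R8}
Open reservations: ['R6', 'R7', 'R8'] -> 3

Answer: 3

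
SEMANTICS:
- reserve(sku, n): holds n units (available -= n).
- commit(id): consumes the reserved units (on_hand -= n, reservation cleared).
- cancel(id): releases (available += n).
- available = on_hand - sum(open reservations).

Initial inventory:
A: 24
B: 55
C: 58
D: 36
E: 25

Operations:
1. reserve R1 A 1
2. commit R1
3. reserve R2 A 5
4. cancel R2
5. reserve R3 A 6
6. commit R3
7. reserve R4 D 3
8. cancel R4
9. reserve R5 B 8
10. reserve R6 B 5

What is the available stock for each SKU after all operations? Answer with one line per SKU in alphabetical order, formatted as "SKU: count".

Answer: A: 17
B: 42
C: 58
D: 36
E: 25

Derivation:
Step 1: reserve R1 A 1 -> on_hand[A=24 B=55 C=58 D=36 E=25] avail[A=23 B=55 C=58 D=36 E=25] open={R1}
Step 2: commit R1 -> on_hand[A=23 B=55 C=58 D=36 E=25] avail[A=23 B=55 C=58 D=36 E=25] open={}
Step 3: reserve R2 A 5 -> on_hand[A=23 B=55 C=58 D=36 E=25] avail[A=18 B=55 C=58 D=36 E=25] open={R2}
Step 4: cancel R2 -> on_hand[A=23 B=55 C=58 D=36 E=25] avail[A=23 B=55 C=58 D=36 E=25] open={}
Step 5: reserve R3 A 6 -> on_hand[A=23 B=55 C=58 D=36 E=25] avail[A=17 B=55 C=58 D=36 E=25] open={R3}
Step 6: commit R3 -> on_hand[A=17 B=55 C=58 D=36 E=25] avail[A=17 B=55 C=58 D=36 E=25] open={}
Step 7: reserve R4 D 3 -> on_hand[A=17 B=55 C=58 D=36 E=25] avail[A=17 B=55 C=58 D=33 E=25] open={R4}
Step 8: cancel R4 -> on_hand[A=17 B=55 C=58 D=36 E=25] avail[A=17 B=55 C=58 D=36 E=25] open={}
Step 9: reserve R5 B 8 -> on_hand[A=17 B=55 C=58 D=36 E=25] avail[A=17 B=47 C=58 D=36 E=25] open={R5}
Step 10: reserve R6 B 5 -> on_hand[A=17 B=55 C=58 D=36 E=25] avail[A=17 B=42 C=58 D=36 E=25] open={R5,R6}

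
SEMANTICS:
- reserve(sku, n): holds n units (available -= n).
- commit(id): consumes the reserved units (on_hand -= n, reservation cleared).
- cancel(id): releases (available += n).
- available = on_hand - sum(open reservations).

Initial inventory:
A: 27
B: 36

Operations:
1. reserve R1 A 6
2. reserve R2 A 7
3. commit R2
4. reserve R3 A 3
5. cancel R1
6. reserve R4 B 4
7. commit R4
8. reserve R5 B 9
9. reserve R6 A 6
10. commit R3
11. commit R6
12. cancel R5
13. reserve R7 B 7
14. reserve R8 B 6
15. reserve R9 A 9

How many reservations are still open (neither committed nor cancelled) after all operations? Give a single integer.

Step 1: reserve R1 A 6 -> on_hand[A=27 B=36] avail[A=21 B=36] open={R1}
Step 2: reserve R2 A 7 -> on_hand[A=27 B=36] avail[A=14 B=36] open={R1,R2}
Step 3: commit R2 -> on_hand[A=20 B=36] avail[A=14 B=36] open={R1}
Step 4: reserve R3 A 3 -> on_hand[A=20 B=36] avail[A=11 B=36] open={R1,R3}
Step 5: cancel R1 -> on_hand[A=20 B=36] avail[A=17 B=36] open={R3}
Step 6: reserve R4 B 4 -> on_hand[A=20 B=36] avail[A=17 B=32] open={R3,R4}
Step 7: commit R4 -> on_hand[A=20 B=32] avail[A=17 B=32] open={R3}
Step 8: reserve R5 B 9 -> on_hand[A=20 B=32] avail[A=17 B=23] open={R3,R5}
Step 9: reserve R6 A 6 -> on_hand[A=20 B=32] avail[A=11 B=23] open={R3,R5,R6}
Step 10: commit R3 -> on_hand[A=17 B=32] avail[A=11 B=23] open={R5,R6}
Step 11: commit R6 -> on_hand[A=11 B=32] avail[A=11 B=23] open={R5}
Step 12: cancel R5 -> on_hand[A=11 B=32] avail[A=11 B=32] open={}
Step 13: reserve R7 B 7 -> on_hand[A=11 B=32] avail[A=11 B=25] open={R7}
Step 14: reserve R8 B 6 -> on_hand[A=11 B=32] avail[A=11 B=19] open={R7,R8}
Step 15: reserve R9 A 9 -> on_hand[A=11 B=32] avail[A=2 B=19] open={R7,R8,R9}
Open reservations: ['R7', 'R8', 'R9'] -> 3

Answer: 3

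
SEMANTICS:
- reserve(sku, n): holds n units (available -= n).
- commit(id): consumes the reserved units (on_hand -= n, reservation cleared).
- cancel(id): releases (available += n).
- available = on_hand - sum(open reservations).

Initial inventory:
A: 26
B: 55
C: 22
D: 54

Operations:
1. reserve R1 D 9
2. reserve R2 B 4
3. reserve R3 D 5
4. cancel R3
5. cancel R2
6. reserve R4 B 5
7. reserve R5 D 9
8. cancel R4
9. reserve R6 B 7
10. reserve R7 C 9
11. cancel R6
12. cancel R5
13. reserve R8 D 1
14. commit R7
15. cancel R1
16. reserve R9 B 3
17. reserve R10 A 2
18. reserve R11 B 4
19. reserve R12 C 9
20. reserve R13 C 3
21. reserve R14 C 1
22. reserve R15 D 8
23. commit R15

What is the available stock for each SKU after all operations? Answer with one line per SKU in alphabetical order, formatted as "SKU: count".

Step 1: reserve R1 D 9 -> on_hand[A=26 B=55 C=22 D=54] avail[A=26 B=55 C=22 D=45] open={R1}
Step 2: reserve R2 B 4 -> on_hand[A=26 B=55 C=22 D=54] avail[A=26 B=51 C=22 D=45] open={R1,R2}
Step 3: reserve R3 D 5 -> on_hand[A=26 B=55 C=22 D=54] avail[A=26 B=51 C=22 D=40] open={R1,R2,R3}
Step 4: cancel R3 -> on_hand[A=26 B=55 C=22 D=54] avail[A=26 B=51 C=22 D=45] open={R1,R2}
Step 5: cancel R2 -> on_hand[A=26 B=55 C=22 D=54] avail[A=26 B=55 C=22 D=45] open={R1}
Step 6: reserve R4 B 5 -> on_hand[A=26 B=55 C=22 D=54] avail[A=26 B=50 C=22 D=45] open={R1,R4}
Step 7: reserve R5 D 9 -> on_hand[A=26 B=55 C=22 D=54] avail[A=26 B=50 C=22 D=36] open={R1,R4,R5}
Step 8: cancel R4 -> on_hand[A=26 B=55 C=22 D=54] avail[A=26 B=55 C=22 D=36] open={R1,R5}
Step 9: reserve R6 B 7 -> on_hand[A=26 B=55 C=22 D=54] avail[A=26 B=48 C=22 D=36] open={R1,R5,R6}
Step 10: reserve R7 C 9 -> on_hand[A=26 B=55 C=22 D=54] avail[A=26 B=48 C=13 D=36] open={R1,R5,R6,R7}
Step 11: cancel R6 -> on_hand[A=26 B=55 C=22 D=54] avail[A=26 B=55 C=13 D=36] open={R1,R5,R7}
Step 12: cancel R5 -> on_hand[A=26 B=55 C=22 D=54] avail[A=26 B=55 C=13 D=45] open={R1,R7}
Step 13: reserve R8 D 1 -> on_hand[A=26 B=55 C=22 D=54] avail[A=26 B=55 C=13 D=44] open={R1,R7,R8}
Step 14: commit R7 -> on_hand[A=26 B=55 C=13 D=54] avail[A=26 B=55 C=13 D=44] open={R1,R8}
Step 15: cancel R1 -> on_hand[A=26 B=55 C=13 D=54] avail[A=26 B=55 C=13 D=53] open={R8}
Step 16: reserve R9 B 3 -> on_hand[A=26 B=55 C=13 D=54] avail[A=26 B=52 C=13 D=53] open={R8,R9}
Step 17: reserve R10 A 2 -> on_hand[A=26 B=55 C=13 D=54] avail[A=24 B=52 C=13 D=53] open={R10,R8,R9}
Step 18: reserve R11 B 4 -> on_hand[A=26 B=55 C=13 D=54] avail[A=24 B=48 C=13 D=53] open={R10,R11,R8,R9}
Step 19: reserve R12 C 9 -> on_hand[A=26 B=55 C=13 D=54] avail[A=24 B=48 C=4 D=53] open={R10,R11,R12,R8,R9}
Step 20: reserve R13 C 3 -> on_hand[A=26 B=55 C=13 D=54] avail[A=24 B=48 C=1 D=53] open={R10,R11,R12,R13,R8,R9}
Step 21: reserve R14 C 1 -> on_hand[A=26 B=55 C=13 D=54] avail[A=24 B=48 C=0 D=53] open={R10,R11,R12,R13,R14,R8,R9}
Step 22: reserve R15 D 8 -> on_hand[A=26 B=55 C=13 D=54] avail[A=24 B=48 C=0 D=45] open={R10,R11,R12,R13,R14,R15,R8,R9}
Step 23: commit R15 -> on_hand[A=26 B=55 C=13 D=46] avail[A=24 B=48 C=0 D=45] open={R10,R11,R12,R13,R14,R8,R9}

Answer: A: 24
B: 48
C: 0
D: 45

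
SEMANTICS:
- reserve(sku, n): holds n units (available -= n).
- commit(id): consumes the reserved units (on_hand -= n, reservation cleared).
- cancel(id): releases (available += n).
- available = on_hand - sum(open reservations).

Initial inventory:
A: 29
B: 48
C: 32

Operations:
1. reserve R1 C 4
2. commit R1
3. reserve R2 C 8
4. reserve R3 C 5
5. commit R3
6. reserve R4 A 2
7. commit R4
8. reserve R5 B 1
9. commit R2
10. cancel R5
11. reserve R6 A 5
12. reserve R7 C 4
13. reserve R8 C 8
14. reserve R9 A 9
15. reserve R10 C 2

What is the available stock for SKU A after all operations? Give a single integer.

Step 1: reserve R1 C 4 -> on_hand[A=29 B=48 C=32] avail[A=29 B=48 C=28] open={R1}
Step 2: commit R1 -> on_hand[A=29 B=48 C=28] avail[A=29 B=48 C=28] open={}
Step 3: reserve R2 C 8 -> on_hand[A=29 B=48 C=28] avail[A=29 B=48 C=20] open={R2}
Step 4: reserve R3 C 5 -> on_hand[A=29 B=48 C=28] avail[A=29 B=48 C=15] open={R2,R3}
Step 5: commit R3 -> on_hand[A=29 B=48 C=23] avail[A=29 B=48 C=15] open={R2}
Step 6: reserve R4 A 2 -> on_hand[A=29 B=48 C=23] avail[A=27 B=48 C=15] open={R2,R4}
Step 7: commit R4 -> on_hand[A=27 B=48 C=23] avail[A=27 B=48 C=15] open={R2}
Step 8: reserve R5 B 1 -> on_hand[A=27 B=48 C=23] avail[A=27 B=47 C=15] open={R2,R5}
Step 9: commit R2 -> on_hand[A=27 B=48 C=15] avail[A=27 B=47 C=15] open={R5}
Step 10: cancel R5 -> on_hand[A=27 B=48 C=15] avail[A=27 B=48 C=15] open={}
Step 11: reserve R6 A 5 -> on_hand[A=27 B=48 C=15] avail[A=22 B=48 C=15] open={R6}
Step 12: reserve R7 C 4 -> on_hand[A=27 B=48 C=15] avail[A=22 B=48 C=11] open={R6,R7}
Step 13: reserve R8 C 8 -> on_hand[A=27 B=48 C=15] avail[A=22 B=48 C=3] open={R6,R7,R8}
Step 14: reserve R9 A 9 -> on_hand[A=27 B=48 C=15] avail[A=13 B=48 C=3] open={R6,R7,R8,R9}
Step 15: reserve R10 C 2 -> on_hand[A=27 B=48 C=15] avail[A=13 B=48 C=1] open={R10,R6,R7,R8,R9}
Final available[A] = 13

Answer: 13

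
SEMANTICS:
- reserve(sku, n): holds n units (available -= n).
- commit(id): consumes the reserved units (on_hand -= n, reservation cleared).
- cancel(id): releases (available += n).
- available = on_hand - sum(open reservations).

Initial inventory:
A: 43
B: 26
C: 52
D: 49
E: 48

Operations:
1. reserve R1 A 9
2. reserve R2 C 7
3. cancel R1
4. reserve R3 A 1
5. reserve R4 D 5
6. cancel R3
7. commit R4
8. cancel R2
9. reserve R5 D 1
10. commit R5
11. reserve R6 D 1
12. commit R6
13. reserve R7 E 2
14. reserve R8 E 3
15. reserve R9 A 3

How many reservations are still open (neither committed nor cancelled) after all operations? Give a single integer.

Answer: 3

Derivation:
Step 1: reserve R1 A 9 -> on_hand[A=43 B=26 C=52 D=49 E=48] avail[A=34 B=26 C=52 D=49 E=48] open={R1}
Step 2: reserve R2 C 7 -> on_hand[A=43 B=26 C=52 D=49 E=48] avail[A=34 B=26 C=45 D=49 E=48] open={R1,R2}
Step 3: cancel R1 -> on_hand[A=43 B=26 C=52 D=49 E=48] avail[A=43 B=26 C=45 D=49 E=48] open={R2}
Step 4: reserve R3 A 1 -> on_hand[A=43 B=26 C=52 D=49 E=48] avail[A=42 B=26 C=45 D=49 E=48] open={R2,R3}
Step 5: reserve R4 D 5 -> on_hand[A=43 B=26 C=52 D=49 E=48] avail[A=42 B=26 C=45 D=44 E=48] open={R2,R3,R4}
Step 6: cancel R3 -> on_hand[A=43 B=26 C=52 D=49 E=48] avail[A=43 B=26 C=45 D=44 E=48] open={R2,R4}
Step 7: commit R4 -> on_hand[A=43 B=26 C=52 D=44 E=48] avail[A=43 B=26 C=45 D=44 E=48] open={R2}
Step 8: cancel R2 -> on_hand[A=43 B=26 C=52 D=44 E=48] avail[A=43 B=26 C=52 D=44 E=48] open={}
Step 9: reserve R5 D 1 -> on_hand[A=43 B=26 C=52 D=44 E=48] avail[A=43 B=26 C=52 D=43 E=48] open={R5}
Step 10: commit R5 -> on_hand[A=43 B=26 C=52 D=43 E=48] avail[A=43 B=26 C=52 D=43 E=48] open={}
Step 11: reserve R6 D 1 -> on_hand[A=43 B=26 C=52 D=43 E=48] avail[A=43 B=26 C=52 D=42 E=48] open={R6}
Step 12: commit R6 -> on_hand[A=43 B=26 C=52 D=42 E=48] avail[A=43 B=26 C=52 D=42 E=48] open={}
Step 13: reserve R7 E 2 -> on_hand[A=43 B=26 C=52 D=42 E=48] avail[A=43 B=26 C=52 D=42 E=46] open={R7}
Step 14: reserve R8 E 3 -> on_hand[A=43 B=26 C=52 D=42 E=48] avail[A=43 B=26 C=52 D=42 E=43] open={R7,R8}
Step 15: reserve R9 A 3 -> on_hand[A=43 B=26 C=52 D=42 E=48] avail[A=40 B=26 C=52 D=42 E=43] open={R7,R8,R9}
Open reservations: ['R7', 'R8', 'R9'] -> 3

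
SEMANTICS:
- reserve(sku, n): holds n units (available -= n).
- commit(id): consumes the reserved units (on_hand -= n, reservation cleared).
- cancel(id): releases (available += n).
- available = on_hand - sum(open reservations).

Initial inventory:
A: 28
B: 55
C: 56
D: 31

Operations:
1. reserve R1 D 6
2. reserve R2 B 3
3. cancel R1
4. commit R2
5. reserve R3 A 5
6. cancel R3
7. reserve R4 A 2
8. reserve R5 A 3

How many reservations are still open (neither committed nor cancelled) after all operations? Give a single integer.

Answer: 2

Derivation:
Step 1: reserve R1 D 6 -> on_hand[A=28 B=55 C=56 D=31] avail[A=28 B=55 C=56 D=25] open={R1}
Step 2: reserve R2 B 3 -> on_hand[A=28 B=55 C=56 D=31] avail[A=28 B=52 C=56 D=25] open={R1,R2}
Step 3: cancel R1 -> on_hand[A=28 B=55 C=56 D=31] avail[A=28 B=52 C=56 D=31] open={R2}
Step 4: commit R2 -> on_hand[A=28 B=52 C=56 D=31] avail[A=28 B=52 C=56 D=31] open={}
Step 5: reserve R3 A 5 -> on_hand[A=28 B=52 C=56 D=31] avail[A=23 B=52 C=56 D=31] open={R3}
Step 6: cancel R3 -> on_hand[A=28 B=52 C=56 D=31] avail[A=28 B=52 C=56 D=31] open={}
Step 7: reserve R4 A 2 -> on_hand[A=28 B=52 C=56 D=31] avail[A=26 B=52 C=56 D=31] open={R4}
Step 8: reserve R5 A 3 -> on_hand[A=28 B=52 C=56 D=31] avail[A=23 B=52 C=56 D=31] open={R4,R5}
Open reservations: ['R4', 'R5'] -> 2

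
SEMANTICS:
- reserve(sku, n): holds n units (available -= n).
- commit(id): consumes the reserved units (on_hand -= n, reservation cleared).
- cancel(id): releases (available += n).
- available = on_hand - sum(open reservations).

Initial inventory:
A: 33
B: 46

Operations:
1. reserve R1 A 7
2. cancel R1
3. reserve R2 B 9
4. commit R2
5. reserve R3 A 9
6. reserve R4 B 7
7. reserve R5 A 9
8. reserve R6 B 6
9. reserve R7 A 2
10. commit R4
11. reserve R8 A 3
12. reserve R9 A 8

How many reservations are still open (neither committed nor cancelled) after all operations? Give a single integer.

Step 1: reserve R1 A 7 -> on_hand[A=33 B=46] avail[A=26 B=46] open={R1}
Step 2: cancel R1 -> on_hand[A=33 B=46] avail[A=33 B=46] open={}
Step 3: reserve R2 B 9 -> on_hand[A=33 B=46] avail[A=33 B=37] open={R2}
Step 4: commit R2 -> on_hand[A=33 B=37] avail[A=33 B=37] open={}
Step 5: reserve R3 A 9 -> on_hand[A=33 B=37] avail[A=24 B=37] open={R3}
Step 6: reserve R4 B 7 -> on_hand[A=33 B=37] avail[A=24 B=30] open={R3,R4}
Step 7: reserve R5 A 9 -> on_hand[A=33 B=37] avail[A=15 B=30] open={R3,R4,R5}
Step 8: reserve R6 B 6 -> on_hand[A=33 B=37] avail[A=15 B=24] open={R3,R4,R5,R6}
Step 9: reserve R7 A 2 -> on_hand[A=33 B=37] avail[A=13 B=24] open={R3,R4,R5,R6,R7}
Step 10: commit R4 -> on_hand[A=33 B=30] avail[A=13 B=24] open={R3,R5,R6,R7}
Step 11: reserve R8 A 3 -> on_hand[A=33 B=30] avail[A=10 B=24] open={R3,R5,R6,R7,R8}
Step 12: reserve R9 A 8 -> on_hand[A=33 B=30] avail[A=2 B=24] open={R3,R5,R6,R7,R8,R9}
Open reservations: ['R3', 'R5', 'R6', 'R7', 'R8', 'R9'] -> 6

Answer: 6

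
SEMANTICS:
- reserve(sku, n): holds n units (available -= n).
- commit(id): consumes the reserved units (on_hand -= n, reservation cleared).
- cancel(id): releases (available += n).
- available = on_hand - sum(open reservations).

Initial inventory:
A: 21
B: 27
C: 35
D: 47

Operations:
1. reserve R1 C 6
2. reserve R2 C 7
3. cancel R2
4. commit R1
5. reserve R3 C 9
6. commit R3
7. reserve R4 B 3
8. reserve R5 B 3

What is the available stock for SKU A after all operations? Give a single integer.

Step 1: reserve R1 C 6 -> on_hand[A=21 B=27 C=35 D=47] avail[A=21 B=27 C=29 D=47] open={R1}
Step 2: reserve R2 C 7 -> on_hand[A=21 B=27 C=35 D=47] avail[A=21 B=27 C=22 D=47] open={R1,R2}
Step 3: cancel R2 -> on_hand[A=21 B=27 C=35 D=47] avail[A=21 B=27 C=29 D=47] open={R1}
Step 4: commit R1 -> on_hand[A=21 B=27 C=29 D=47] avail[A=21 B=27 C=29 D=47] open={}
Step 5: reserve R3 C 9 -> on_hand[A=21 B=27 C=29 D=47] avail[A=21 B=27 C=20 D=47] open={R3}
Step 6: commit R3 -> on_hand[A=21 B=27 C=20 D=47] avail[A=21 B=27 C=20 D=47] open={}
Step 7: reserve R4 B 3 -> on_hand[A=21 B=27 C=20 D=47] avail[A=21 B=24 C=20 D=47] open={R4}
Step 8: reserve R5 B 3 -> on_hand[A=21 B=27 C=20 D=47] avail[A=21 B=21 C=20 D=47] open={R4,R5}
Final available[A] = 21

Answer: 21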